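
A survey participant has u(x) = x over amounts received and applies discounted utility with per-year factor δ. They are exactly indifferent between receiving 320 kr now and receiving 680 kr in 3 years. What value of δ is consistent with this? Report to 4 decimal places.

δ ≈ 0.7778

The payoff in 3 years is discounted by δ^3, so u(320) = δ^3·u(680) and δ^3 = u(320)/u(680).
With u(x) = x: δ^3 = 320/680 = 0.47059.
So δ = 0.47059^(1/3) ≈ 0.7778.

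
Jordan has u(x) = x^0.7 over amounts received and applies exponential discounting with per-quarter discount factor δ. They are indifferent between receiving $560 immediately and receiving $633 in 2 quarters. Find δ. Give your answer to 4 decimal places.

δ ≈ 0.9580

Indifference means u(560) = δ^2 · u(633), so δ^2 = u(560)/u(633).
Since u(x) = x^0.7, δ^2 = (560/633)^0.7 = 0.88468^0.7 = 0.91780.
Taking the square root: δ = 0.91780^(1/2) ≈ 0.9580.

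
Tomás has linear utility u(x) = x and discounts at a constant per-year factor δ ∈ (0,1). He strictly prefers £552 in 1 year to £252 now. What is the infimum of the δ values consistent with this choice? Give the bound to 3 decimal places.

δ > 0.457

Under u(x) = x this choice says 252 < δ·552.
Dividing through by 552 gives δ > 0.45652.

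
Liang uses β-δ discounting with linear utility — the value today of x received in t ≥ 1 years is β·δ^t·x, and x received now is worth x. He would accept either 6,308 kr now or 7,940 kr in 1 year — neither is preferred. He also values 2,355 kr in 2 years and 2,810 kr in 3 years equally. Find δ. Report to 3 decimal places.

Both payoffs in the second observation are in the future, so β drops out: δ^2·2355 = δ^3·2810 ⇒ δ = 2355/2810 = 0.83808.

δ ≈ 0.838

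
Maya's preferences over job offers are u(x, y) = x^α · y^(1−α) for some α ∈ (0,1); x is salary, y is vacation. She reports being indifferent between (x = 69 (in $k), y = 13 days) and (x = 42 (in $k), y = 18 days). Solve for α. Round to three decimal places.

α ≈ 0.396

Set the two utilities equal: 69^α·13^(1−α) = 42^α·18^(1−α).
(69/42)^α = (18/13)^(1−α); take logs: α·ln(69/42) = (1−α)·ln(18/13), i.e. α·0.496437 = (1−α)·0.325422.
Thus α·(0.821859) = 0.325422, so α = 0.325422/0.821859 ≈ 0.396.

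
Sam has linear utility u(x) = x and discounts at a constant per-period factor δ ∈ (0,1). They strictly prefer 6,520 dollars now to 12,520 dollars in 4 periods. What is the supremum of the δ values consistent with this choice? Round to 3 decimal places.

δ < 0.849

Under u(x) = x this choice says 6520 > δ^4·12520.
Hence δ^4 < 6520/12520 = 0.52077, and x ↦ x^(1/4) is increasing on (0,∞).
δ < 0.52077^(1/4) = 0.849.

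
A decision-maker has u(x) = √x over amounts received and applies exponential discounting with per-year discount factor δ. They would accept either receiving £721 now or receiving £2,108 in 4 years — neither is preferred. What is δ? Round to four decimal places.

The payoff in 4 years is discounted by δ^4, so u(721) = δ^4·u(2108) and δ^4 = u(721)/u(2108).
With u(x) = √x: δ^4 = √721/√2108 = √(721/2108) = 0.58483.
Hence δ = (0.58483)^(1/4) = 0.874497.

δ ≈ 0.8745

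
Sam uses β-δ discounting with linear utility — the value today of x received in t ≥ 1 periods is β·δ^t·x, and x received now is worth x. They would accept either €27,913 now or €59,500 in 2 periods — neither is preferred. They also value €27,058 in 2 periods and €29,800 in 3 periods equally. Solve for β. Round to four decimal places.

The second indifference involves only future payoffs, so β cancels: β·δ^2·27058 = β·δ^3·29800, giving δ = 27058/29800 = 0.90799.
Substituting δ into 27913 = β·δ^2·59500: β = 27913/(49054.158) ≈ 0.5690.

β ≈ 0.5690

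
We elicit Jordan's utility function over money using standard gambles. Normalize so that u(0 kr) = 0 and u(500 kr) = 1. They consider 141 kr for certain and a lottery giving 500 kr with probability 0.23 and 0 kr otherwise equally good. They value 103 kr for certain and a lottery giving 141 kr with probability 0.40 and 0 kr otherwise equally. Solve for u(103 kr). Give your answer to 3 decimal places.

0.092

From the first indifference, u(141 kr) = 0.23·u(500 kr) + 0.77·u(0 kr) = 0.23·1 + 0.77·0 = 0.23.
The second indifference gives u(103 kr) = 0.40·u(141 kr) + 0.60·u(0 kr) = 0.40·0.23 + 0.60·0.00 = 0.0920.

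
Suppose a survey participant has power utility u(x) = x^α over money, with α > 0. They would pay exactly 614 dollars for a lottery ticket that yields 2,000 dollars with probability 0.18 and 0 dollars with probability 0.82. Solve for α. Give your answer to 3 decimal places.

α ≈ 1.452

Since u(0) = 0, the lottery's EU is 0.18·2000^α.
Equating: 614^α = 0.18·2000^α, i.e. 0.3070^α = 0.18.
Taking logs: α·ln(614/2000) = ln(0.18), so α = -1.714798 / -1.180908 ≈ 1.452.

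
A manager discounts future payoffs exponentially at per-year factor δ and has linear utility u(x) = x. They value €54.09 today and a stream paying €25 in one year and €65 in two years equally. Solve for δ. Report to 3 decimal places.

The stream is worth 25δ + 65δ² today, so 25δ + 65δ² = 54.09.
That is, 65δ² + 25δ − 54.09 = 0, a quadratic in δ.
By the quadratic formula (taking the positive root), δ = (−25 + √14688.40) / 130 ≈ 0.740.

δ ≈ 0.740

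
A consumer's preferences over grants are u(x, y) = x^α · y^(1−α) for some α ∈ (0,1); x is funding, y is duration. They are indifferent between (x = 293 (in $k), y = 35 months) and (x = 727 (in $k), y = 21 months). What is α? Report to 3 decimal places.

α ≈ 0.360

Set the two utilities equal: 293^α·35^(1−α) = 727^α·21^(1−α).
Taking logs: α·ln 293 + (1−α)·ln 35 = α·ln 727 + (1−α)·ln 21, i.e. α·-0.908754 = (1−α)·-0.510826.
With A = -0.908754 and B = -0.510826: α·A = (1−α)·B, so α = B/(A+B) = -0.510826/-1.419580 ≈ 0.360.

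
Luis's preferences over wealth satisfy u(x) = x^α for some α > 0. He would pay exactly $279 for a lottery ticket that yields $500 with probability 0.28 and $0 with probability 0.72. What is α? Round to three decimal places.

α ≈ 2.182

The lottery's expected utility is 0.28·u(500) + 0.72·u(0) = 0.28·500^α (since u(0) = 0 for α > 0).
Setting u(279) equal to that: 279^α = 0.28·500^α ⇒ (279/500)^α = 0.28.
Taking logs: α·ln(279/500) = ln(0.28), so α = -1.272966 / -0.583396 ≈ 2.182.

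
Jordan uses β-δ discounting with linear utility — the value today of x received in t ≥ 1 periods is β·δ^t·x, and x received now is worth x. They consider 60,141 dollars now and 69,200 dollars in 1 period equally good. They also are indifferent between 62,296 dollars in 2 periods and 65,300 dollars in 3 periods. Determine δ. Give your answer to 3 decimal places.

δ ≈ 0.954

Both payoffs in the second observation are in the future, so β drops out: δ^2·62296 = δ^3·65300 ⇒ δ = 62296/65300 = 0.95400.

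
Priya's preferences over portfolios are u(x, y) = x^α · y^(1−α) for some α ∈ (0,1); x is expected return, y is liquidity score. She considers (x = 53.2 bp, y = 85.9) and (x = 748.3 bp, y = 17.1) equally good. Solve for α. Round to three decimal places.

Indifference: 53.2^α · 85.9^(1−α) = 748.3^α · 17.1^(1−α).
Rearrange to (53.2/748.3)^α = (17.1/85.9)^(1−α) and take logs: α·-2.643746 = (1−α)·-1.614105.
Thus α·(-4.257851) = -1.614105, so α = -1.614105/-4.257851 ≈ 0.379.

α ≈ 0.379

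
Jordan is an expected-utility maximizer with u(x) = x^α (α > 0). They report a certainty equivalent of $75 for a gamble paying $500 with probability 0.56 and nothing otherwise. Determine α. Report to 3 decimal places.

Since u(0) = 0, the lottery's EU is 0.56·500^α.
Setting u(75) equal to that: 75^α = 0.56·500^α ⇒ (75/500)^α = 0.56.
α = ln(0.56) / ln(75/500) = -0.579818/-1.897120 ≈ 0.306.

α ≈ 0.306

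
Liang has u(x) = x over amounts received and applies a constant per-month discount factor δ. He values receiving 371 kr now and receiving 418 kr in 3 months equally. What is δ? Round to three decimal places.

δ ≈ 0.961

The payoff in 3 months is discounted by δ^3, so u(371) = δ^3·u(418) and δ^3 = u(371)/u(418).
With u(x) = x: δ^3 = 371/418 = 0.88756.
Taking the cube root: δ = 0.88756^(1/3) ≈ 0.961.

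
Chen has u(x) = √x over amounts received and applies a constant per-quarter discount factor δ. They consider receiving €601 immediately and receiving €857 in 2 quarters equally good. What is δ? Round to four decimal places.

Equating discounted utilities: u(601) = δ^2·u(857) ⇒ δ^2 = u(601)/u(857).
With u(x) = √x: δ^2 = √601/√857 = √(601/857) = 0.83743.
Taking the square root: δ = 0.83743^(1/2) ≈ 0.9151.

δ ≈ 0.9151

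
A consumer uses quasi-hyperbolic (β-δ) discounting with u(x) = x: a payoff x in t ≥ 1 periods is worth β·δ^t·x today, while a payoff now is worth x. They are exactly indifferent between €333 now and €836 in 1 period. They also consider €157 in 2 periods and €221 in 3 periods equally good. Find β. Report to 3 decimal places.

Both payoffs in the second observation are in the future, so β drops out: δ^2·157 = δ^3·221 ⇒ δ = 157/221 = 0.71041.
Substituting δ into 333 = β·δ·836: β = 333/(593.900) ≈ 0.561.

β ≈ 0.561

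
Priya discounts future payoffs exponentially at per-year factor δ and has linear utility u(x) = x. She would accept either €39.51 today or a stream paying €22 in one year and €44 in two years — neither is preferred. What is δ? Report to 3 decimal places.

δ ≈ 0.730

The stream is worth 22δ + 44δ² today, so 22δ + 44δ² = 39.51.
That is, 44δ² + 22δ − 39.51 = 0, a quadratic in δ.
δ = (−22 + √(22² + 4·44·39.51)) / (2·44) = (−22 + √7437.76) / 88 ≈ 0.730.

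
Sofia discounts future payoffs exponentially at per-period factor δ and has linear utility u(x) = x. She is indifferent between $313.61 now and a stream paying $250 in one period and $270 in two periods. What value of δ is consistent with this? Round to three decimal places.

Present value of the stream is 250·δ + 270·δ². Indifference gives 250δ + 270δ² = 313.61.
So 270δ² + 250δ − 313.61 = 0.
By the quadratic formula (taking the positive root), δ = (−250 + √401198.80) / 540 ≈ 0.710.

δ ≈ 0.710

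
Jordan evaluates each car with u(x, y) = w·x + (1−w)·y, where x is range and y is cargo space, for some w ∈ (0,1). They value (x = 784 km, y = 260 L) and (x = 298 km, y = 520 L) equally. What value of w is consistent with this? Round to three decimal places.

w = 0.349

u(784,260) = u(298,520) means w·784 + (1−w)·260 = w·298 + (1−w)·520.
Rearranging, 486·w − 260·(1−w) = 0.
So w/(1−w) = 260/486 = 0.5350, giving w = 260/(486+260) = 0.349.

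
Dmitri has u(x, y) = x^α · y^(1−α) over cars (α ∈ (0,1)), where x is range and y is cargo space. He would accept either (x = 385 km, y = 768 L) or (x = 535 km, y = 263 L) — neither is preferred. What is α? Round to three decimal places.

Indifference: 385^α · 768^(1−α) = 535^α · 263^(1−α).
Rearrange to (385/535)^α = (263/768)^(1−α) and take logs: α·-0.329023 = (1−α)·-1.071636.
So α/(1−α) = (-1.071636)/(-0.329023) = 3.257025, and α = 3.257025/4.257025 ≈ 0.765.

α ≈ 0.765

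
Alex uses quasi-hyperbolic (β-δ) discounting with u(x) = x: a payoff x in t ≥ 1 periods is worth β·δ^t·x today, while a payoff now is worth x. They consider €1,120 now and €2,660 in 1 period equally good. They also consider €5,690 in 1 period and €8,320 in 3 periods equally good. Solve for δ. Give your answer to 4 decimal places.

δ ≈ 0.8270

The second indifference involves only future payoffs, so β cancels: β·δ^1·5690 = β·δ^3·8320, giving δ^2 = 5690/8320 = 0.68389, so δ = 0.82698.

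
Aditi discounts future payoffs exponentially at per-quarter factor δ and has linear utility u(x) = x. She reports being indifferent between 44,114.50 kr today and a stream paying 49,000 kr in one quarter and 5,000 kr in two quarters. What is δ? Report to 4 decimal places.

δ ≈ 0.8300

Present value of the stream is 49000·δ + 5000·δ². Indifference gives 49000δ + 5000δ² = 44114.50.
So 5000δ² + 49000δ − 44114.50 = 0.
By the quadratic formula (taking the positive root), δ = (−49000 + √3283290000.00) / 10000 ≈ 0.8300.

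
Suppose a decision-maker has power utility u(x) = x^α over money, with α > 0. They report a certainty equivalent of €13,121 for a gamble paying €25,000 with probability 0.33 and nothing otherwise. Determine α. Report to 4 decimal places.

α ≈ 1.7198

EU(lottery) = 0.33·25000^α + 0.67·0 = 0.33·25000^α.
Setting u(13121) equal to that: 13121^α = 0.33·25000^α ⇒ (13121/25000)^α = 0.33.
Take logs: α = ln 0.33 / ln(13121/25000) ≈ 1.719758.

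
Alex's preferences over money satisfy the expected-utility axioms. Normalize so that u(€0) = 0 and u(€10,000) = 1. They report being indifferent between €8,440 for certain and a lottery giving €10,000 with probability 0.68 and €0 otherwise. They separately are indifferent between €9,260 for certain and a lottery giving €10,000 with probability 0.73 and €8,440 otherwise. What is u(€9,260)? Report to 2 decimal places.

From the first indifference, u(€8,440) = 0.68·u(€10,000) + 0.32·u(€0) = 0.68·1 + 0.32·0 = 0.68.
The second indifference gives u(€9,260) = 0.73·u(€10,000) + 0.27·u(€8,440) = 0.73·1.00 + 0.27·0.68 = 0.9136.

0.91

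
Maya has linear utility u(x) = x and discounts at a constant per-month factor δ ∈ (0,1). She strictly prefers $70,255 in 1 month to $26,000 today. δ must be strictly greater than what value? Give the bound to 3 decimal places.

δ > 0.370

The preference means 26000 < δ·70255.
So δ > 26000/70255 = 0.37008.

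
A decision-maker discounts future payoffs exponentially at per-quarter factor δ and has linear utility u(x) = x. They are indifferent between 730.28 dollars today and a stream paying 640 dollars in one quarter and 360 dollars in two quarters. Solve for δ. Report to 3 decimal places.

δ ≈ 0.790

Equating present values: 730.28 = 640δ + 360δ².
Rearranged: 360δ² + 640δ − 730.28 = 0.
δ = (−640 + √(640² + 4·360·730.28)) / (2·360) = (−640 + √1461203.20) / 720 ≈ 0.790.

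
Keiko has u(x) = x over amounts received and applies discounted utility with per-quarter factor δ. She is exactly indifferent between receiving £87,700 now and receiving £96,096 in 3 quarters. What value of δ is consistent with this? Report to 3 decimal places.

δ ≈ 0.970

Indifference means u(87700) = δ^3 · u(96096), so δ^3 = u(87700)/u(96096).
With u(x) = x: δ^3 = 87700/96096 = 0.91263.
So δ = 0.91263^(1/3) ≈ 0.970.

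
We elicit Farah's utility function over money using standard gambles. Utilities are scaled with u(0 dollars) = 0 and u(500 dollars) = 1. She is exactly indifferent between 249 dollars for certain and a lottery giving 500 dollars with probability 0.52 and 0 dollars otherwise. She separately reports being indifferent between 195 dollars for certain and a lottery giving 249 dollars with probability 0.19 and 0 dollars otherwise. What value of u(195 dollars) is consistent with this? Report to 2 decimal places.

From the first indifference, u(249 dollars) = 0.52·u(500 dollars) + 0.48·u(0 dollars) = 0.52·1 + 0.48·0 = 0.52.
The second indifference gives u(195 dollars) = 0.19·u(249 dollars) + 0.81·u(0 dollars) = 0.19·0.52 + 0.81·0.00 = 0.0988.

0.10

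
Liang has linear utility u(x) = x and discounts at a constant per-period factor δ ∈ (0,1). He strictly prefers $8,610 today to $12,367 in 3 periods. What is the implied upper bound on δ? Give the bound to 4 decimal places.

δ < 0.8863

The preference means 8610 > δ^3·12367.
Dividing by 12367: δ^3 < 0.69621. Both sides are positive, so the cube root keeps the direction.
δ < 0.69621^(1/3) = 0.8863.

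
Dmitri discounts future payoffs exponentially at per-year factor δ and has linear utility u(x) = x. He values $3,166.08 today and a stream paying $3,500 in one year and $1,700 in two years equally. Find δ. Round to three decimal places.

Equating present values: 3166.08 = 3500δ + 1700δ².
That is, 1700δ² + 3500δ − 3166.08 = 0, a quadratic in δ.
The positive root is δ = [−3500 + √(3500² + 4·1700·3166.08)] / (2·1700) = (−3500 + 5812.000)/3400 ≈ 0.680.

δ ≈ 0.680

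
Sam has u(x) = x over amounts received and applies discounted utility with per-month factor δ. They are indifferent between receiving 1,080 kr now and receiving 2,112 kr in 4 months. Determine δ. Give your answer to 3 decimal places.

The payoff in 4 months is discounted by δ^4, so u(1080) = δ^4·u(2112) and δ^4 = u(1080)/u(2112).
With u(x) = x: δ^4 = 1080/2112 = 0.51136.
Hence δ = (0.51136)^(1/4) = 0.84563.

δ ≈ 0.846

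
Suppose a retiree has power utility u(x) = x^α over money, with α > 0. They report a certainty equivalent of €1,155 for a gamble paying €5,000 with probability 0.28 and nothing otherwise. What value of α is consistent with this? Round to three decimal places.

The lottery's expected utility is 0.28·u(5000) + 0.72·u(0) = 0.28·5000^α (since u(0) = 0 for α > 0).
Equating: 1155^α = 0.28·5000^α, i.e. 0.2310^α = 0.28.
Take logs: α = ln 0.28 / ln(1155/5000) ≈ 0.86872.

α ≈ 0.869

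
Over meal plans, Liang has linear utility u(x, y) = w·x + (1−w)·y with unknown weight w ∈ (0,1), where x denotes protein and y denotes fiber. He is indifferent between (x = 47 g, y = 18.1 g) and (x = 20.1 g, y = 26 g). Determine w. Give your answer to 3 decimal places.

w = 0.227

u(47,18.1) = u(20.1,26) means w·47 + (1−w)·18.1 = w·20.1 + (1−w)·26.
w·(47−20.1) = (1−w)·(26−18.1), i.e. w·26.9 = (1−w)·7.9.
So w/(1−w) = 7.9/26.9 = 0.2937, giving w = 7.9/(26.9+7.9) = 0.227.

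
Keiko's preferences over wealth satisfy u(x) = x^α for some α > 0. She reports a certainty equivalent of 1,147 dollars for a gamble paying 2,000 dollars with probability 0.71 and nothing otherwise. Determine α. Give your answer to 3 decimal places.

Since u(0) = 0, the lottery's EU is 0.71·2000^α.
Indifference: 1147^α = 0.71·2000^α, so (1147/2000)^α = 0.71.
Take logs: α = ln 0.71 / ln(1147/2000) ≈ 0.61599.

α ≈ 0.616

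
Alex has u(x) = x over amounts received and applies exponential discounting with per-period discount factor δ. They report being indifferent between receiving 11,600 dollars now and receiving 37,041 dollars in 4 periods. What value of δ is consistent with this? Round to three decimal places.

The payoff in 4 periods is discounted by δ^4, so u(11600) = δ^4·u(37041) and δ^4 = u(11600)/u(37041).
With u(x) = x: δ^4 = 11600/37041 = 0.31317.
Hence δ = (0.31317)^(1/4) = 0.74807.

δ ≈ 0.748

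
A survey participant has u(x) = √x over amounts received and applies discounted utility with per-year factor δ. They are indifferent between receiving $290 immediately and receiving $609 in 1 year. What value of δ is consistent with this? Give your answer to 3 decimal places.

Indifference means u(290) = δ · u(609), so δ = u(290)/u(609).
Since u(x) = √x, δ = √(290/609) = 0.69007.

δ ≈ 0.690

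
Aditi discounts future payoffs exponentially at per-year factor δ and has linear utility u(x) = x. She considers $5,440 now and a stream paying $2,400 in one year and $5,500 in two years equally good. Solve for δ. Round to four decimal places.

Equating present values: 5440 = 2400δ + 5500δ².
So 5500δ² + 2400δ − 5440 = 0.
δ = (−2400 + √(2400² + 4·5500·5440)) / (2·5500) = (−2400 + √125440000.00) / 11000 ≈ 0.8000.

δ ≈ 0.8000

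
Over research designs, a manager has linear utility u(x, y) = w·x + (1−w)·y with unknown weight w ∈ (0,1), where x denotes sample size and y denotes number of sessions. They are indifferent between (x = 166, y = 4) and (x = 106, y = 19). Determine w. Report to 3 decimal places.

u(166,4) = u(106,19) means w·166 + (1−w)·4 = w·106 + (1−w)·19.
w·(166−106) = (1−w)·(19−4), i.e. w·60 = (1−w)·15.
So w/(1−w) = 15/60 = 0.2500, giving w = 15/(60+15) = 0.200.

w = 0.200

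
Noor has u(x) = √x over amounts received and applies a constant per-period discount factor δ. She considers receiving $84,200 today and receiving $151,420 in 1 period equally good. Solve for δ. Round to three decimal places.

δ ≈ 0.746

The payoff in 1 period is discounted by δ, so u(84200) = δ·u(151420) and δ = u(84200)/u(151420).
Since u(x) = √x, δ = √(84200/151420) = 0.74570.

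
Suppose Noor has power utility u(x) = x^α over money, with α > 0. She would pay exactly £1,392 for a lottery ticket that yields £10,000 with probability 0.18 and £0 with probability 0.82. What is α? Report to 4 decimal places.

α ≈ 0.8696

The lottery's expected utility is 0.18·u(10000) + 0.82·u(0) = 0.18·10000^α (since u(0) = 0 for α > 0).
Equating: 1392^α = 0.18·10000^α, i.e. 0.1392^α = 0.18.
Taking logs: α·ln(1392/10000) = ln(0.18), so α = -1.7147984 / -1.9718435 ≈ 0.8696.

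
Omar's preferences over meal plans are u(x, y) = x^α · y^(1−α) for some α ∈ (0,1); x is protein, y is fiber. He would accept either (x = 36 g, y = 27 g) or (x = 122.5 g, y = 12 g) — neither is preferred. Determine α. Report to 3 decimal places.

α ≈ 0.398

Set the two utilities equal: 36^α·27^(1−α) = 122.5^α·12^(1−α).
Taking logs: α·ln 36 + (1−α)·ln 27 = α·ln 122.5 + (1−α)·ln 12, i.e. α·-1.224592 = (1−α)·-0.810930.
Thus α·(-2.035522) = -0.810930, so α = -0.810930/-2.035522 ≈ 0.398.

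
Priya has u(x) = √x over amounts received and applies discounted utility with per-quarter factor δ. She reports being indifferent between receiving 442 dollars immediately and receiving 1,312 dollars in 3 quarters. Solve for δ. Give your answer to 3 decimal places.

δ ≈ 0.834

Indifference means u(442) = δ^3 · u(1312), so δ^3 = u(442)/u(1312).
Since u(x) = √x, δ^3 = √(442/1312) = 0.58042.
So δ = 0.58042^(1/3) ≈ 0.834.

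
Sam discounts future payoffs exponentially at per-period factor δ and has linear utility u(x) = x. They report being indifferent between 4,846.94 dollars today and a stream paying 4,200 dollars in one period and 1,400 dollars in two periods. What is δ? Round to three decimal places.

The stream is worth 4200δ + 1400δ² today, so 4200δ + 1400δ² = 4846.94.
That is, 1400δ² + 4200δ − 4846.94 = 0, a quadratic in δ.
The positive root is δ = [−4200 + √(4200² + 4·1400·4846.94)] / (2·1400) = (−4200 + 6692.000)/2800 ≈ 0.890.

δ ≈ 0.890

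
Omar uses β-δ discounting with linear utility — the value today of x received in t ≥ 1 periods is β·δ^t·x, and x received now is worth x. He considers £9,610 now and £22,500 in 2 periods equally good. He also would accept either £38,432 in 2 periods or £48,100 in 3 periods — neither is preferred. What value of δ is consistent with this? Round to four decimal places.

δ ≈ 0.7990

Both payoffs in the second observation are in the future, so β drops out: δ^2·38432 = δ^3·48100 ⇒ δ = 38432/48100 = 0.79900.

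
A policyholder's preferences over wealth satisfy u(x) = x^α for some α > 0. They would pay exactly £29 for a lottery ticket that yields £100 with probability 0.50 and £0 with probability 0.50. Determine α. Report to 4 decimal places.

EU(lottery) = 0.50·100^α + 0.50·0 = 0.50·100^α.
Equating: 29^α = 0.50·100^α, i.e. 0.2900^α = 0.50.
Taking logs: α·ln(29/100) = ln(0.50), so α = -0.6931472 / -1.2378744 ≈ 0.5599.

α ≈ 0.5599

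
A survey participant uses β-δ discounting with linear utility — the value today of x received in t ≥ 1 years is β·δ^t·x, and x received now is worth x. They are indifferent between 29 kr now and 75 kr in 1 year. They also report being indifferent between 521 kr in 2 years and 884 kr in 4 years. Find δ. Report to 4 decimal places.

δ ≈ 0.7677

From the later pair, β·δ^2·521 = β·δ^4·884; dividing through, δ^2 = 521/884 = 0.58937, so δ = 0.76770.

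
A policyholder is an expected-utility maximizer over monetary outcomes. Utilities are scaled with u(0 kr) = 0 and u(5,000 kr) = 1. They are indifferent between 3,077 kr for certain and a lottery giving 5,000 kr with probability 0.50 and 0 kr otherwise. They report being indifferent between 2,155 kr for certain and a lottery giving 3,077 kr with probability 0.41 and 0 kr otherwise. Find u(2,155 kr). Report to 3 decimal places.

The first gamble pins u(3,077 kr): it must equal 0.50·1 + 0.50·0 = 0.50.
Then u(2,155 kr) = 0.41·u(3,077 kr) + 0.59·u(0 kr) = 0.41·0.50 + 0.59·0.00 = 0.2050.

0.205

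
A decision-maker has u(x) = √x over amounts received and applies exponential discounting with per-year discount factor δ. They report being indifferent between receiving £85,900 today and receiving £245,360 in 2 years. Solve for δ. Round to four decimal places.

The payoff in 2 years is discounted by δ^2, so u(85900) = δ^2·u(245360) and δ^2 = u(85900)/u(245360).
Since u(x) = √x, δ^2 = √(85900/245360) = 0.59169.
Hence δ = (0.59169)^(1/2) = 0.769214.

δ ≈ 0.7692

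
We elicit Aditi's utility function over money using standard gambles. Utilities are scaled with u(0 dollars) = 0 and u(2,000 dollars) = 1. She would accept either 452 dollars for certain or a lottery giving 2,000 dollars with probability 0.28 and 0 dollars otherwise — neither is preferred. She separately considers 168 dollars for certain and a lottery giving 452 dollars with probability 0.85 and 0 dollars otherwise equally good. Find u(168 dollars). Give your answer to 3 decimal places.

The first gamble pins u(452 dollars): it must equal 0.28·1 + 0.72·0 = 0.28.
The second indifference gives u(168 dollars) = 0.85·u(452 dollars) + 0.15·u(0 dollars) = 0.85·0.28 + 0.15·0.00 = 0.2380.

0.238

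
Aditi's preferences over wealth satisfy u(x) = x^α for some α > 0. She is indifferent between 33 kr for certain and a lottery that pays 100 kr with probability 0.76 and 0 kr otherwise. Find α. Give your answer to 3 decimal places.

EU(lottery) = 0.76·100^α + 0.24·0 = 0.76·100^α.
Equating: 33^α = 0.76·100^α, i.e. 0.3300^α = 0.76.
Taking logs: α·ln(33/100) = ln(0.76), so α = -0.274437 / -1.108663 ≈ 0.248.

α ≈ 0.248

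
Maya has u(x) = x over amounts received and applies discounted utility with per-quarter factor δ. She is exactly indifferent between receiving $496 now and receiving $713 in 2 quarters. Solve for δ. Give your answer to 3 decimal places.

δ ≈ 0.834

The payoff in 2 quarters is discounted by δ^2, so u(496) = δ^2·u(713) and δ^2 = u(496)/u(713).
With u(x) = x: δ^2 = 496/713 = 0.69565.
So δ = 0.69565^(1/2) ≈ 0.834.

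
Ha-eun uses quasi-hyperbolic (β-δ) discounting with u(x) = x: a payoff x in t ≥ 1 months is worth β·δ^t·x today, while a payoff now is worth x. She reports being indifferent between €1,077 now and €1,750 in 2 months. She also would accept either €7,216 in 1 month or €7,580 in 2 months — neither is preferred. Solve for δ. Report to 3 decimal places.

δ ≈ 0.952

The second indifference involves only future payoffs, so β cancels: β·δ^1·7216 = β·δ^2·7580, giving δ = 7216/7580 = 0.95198.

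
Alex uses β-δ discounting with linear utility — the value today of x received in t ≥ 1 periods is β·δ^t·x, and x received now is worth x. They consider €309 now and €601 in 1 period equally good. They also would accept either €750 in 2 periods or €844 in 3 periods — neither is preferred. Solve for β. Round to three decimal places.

β ≈ 0.579

The second indifference involves only future payoffs, so β cancels: β·δ^2·750 = β·δ^3·844, giving δ = 750/844 = 0.88863.
Now use the now-vs-future pair: 309 = β·δ·601 gives β = 309/(0.88863·601) ≈ 0.579.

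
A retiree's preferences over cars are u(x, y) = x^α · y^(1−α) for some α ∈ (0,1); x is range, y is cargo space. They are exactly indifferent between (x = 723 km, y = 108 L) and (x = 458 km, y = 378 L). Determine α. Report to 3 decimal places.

Set the two utilities equal: 723^α·108^(1−α) = 458^α·378^(1−α).
Rearrange to (723/458)^α = (378/108)^(1−α) and take logs: α·0.456540 = (1−α)·1.252763.
So α/(1−α) = (1.252763)/(0.456540) = 2.744038, and α = 2.744038/3.744038 ≈ 0.733.

α ≈ 0.733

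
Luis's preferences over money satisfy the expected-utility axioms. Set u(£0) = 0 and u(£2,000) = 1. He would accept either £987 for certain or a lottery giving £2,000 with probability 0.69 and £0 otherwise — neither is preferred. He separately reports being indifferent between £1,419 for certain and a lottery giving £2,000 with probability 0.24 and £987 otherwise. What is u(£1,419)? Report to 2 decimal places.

First, u(£987) = 0.69·u(£2,000) + 0.31·u(£0) = 0.69.
Then u(£1,419) = 0.24·u(£2,000) + 0.76·u(£987) = 0.24·1.00 + 0.76·0.69 = 0.7644.

0.76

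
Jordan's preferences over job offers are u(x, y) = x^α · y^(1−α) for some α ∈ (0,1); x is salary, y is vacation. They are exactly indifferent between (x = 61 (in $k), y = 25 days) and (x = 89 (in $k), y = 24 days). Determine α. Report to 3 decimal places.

α ≈ 0.098

Set the two utilities equal: 61^α·25^(1−α) = 89^α·24^(1−α).
Rearrange to (61/89)^α = (24/25)^(1−α) and take logs: α·-0.377763 = (1−α)·-0.040822.
So α/(1−α) = (-0.040822)/(-0.377763) = 0.108062, and α = 0.108062/1.108062 ≈ 0.098.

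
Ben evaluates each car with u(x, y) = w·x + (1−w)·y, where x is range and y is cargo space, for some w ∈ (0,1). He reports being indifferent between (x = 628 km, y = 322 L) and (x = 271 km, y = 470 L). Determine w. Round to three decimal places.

w = 0.293

Indifference: w·628 + (1−w)·322 = w·271 + (1−w)·470.
w·(628−271) = (1−w)·(470−322), i.e. w·357 = (1−w)·148.
The marginal rate of substitution is 148/357, so w = 148/(357+148) = 0.293.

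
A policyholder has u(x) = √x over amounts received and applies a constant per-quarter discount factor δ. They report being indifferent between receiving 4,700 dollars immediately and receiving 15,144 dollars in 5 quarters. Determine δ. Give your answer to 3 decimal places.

Indifference means u(4700) = δ^5 · u(15144), so δ^5 = u(4700)/u(15144).
With u(x) = √x: δ^5 = √4700/√15144 = √(4700/15144) = 0.55709.
Taking the 5th root: δ = 0.55709^(1/5) ≈ 0.890.

δ ≈ 0.890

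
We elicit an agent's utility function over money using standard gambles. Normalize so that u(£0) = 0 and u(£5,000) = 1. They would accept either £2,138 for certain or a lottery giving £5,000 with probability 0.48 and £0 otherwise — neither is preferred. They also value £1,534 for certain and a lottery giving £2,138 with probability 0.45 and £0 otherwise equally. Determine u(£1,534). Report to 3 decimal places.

The first gamble pins u(£2,138): it must equal 0.48·1 + 0.52·0 = 0.48.
Then u(£1,534) = 0.45·u(£2,138) + 0.55·u(£0) = 0.45·0.48 + 0.55·0.00 = 0.2160.

0.216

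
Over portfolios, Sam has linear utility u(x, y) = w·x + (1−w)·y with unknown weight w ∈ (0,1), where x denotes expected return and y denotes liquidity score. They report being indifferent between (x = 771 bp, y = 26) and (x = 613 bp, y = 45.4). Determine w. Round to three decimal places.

Indifference: w·771 + (1−w)·26 = w·613 + (1−w)·45.4.
Rearranging, 158·w − 19.4·(1−w) = 0.
Hence w = 19.4/(158+19.4) = 19.4/177.4 = 0.109.

w = 0.109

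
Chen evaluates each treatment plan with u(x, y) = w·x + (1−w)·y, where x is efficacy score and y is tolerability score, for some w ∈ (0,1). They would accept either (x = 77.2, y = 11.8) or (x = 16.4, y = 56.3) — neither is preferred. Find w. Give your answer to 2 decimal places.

w = 0.42

Indifference: w·77.2 + (1−w)·11.8 = w·16.4 + (1−w)·56.3.
w·(77.2−16.4) = (1−w)·(56.3−11.8), i.e. w·60.8 = (1−w)·44.5.
Hence w = 44.5/(60.8+44.5) = 44.5/105.3 = 0.42.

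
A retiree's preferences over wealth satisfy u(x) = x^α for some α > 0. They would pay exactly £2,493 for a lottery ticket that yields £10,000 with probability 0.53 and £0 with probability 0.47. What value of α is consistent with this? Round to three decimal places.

α ≈ 0.457

The lottery's expected utility is 0.53·u(10000) + 0.47·u(0) = 0.53·10000^α (since u(0) = 0 for α > 0).
Setting u(2493) equal to that: 2493^α = 0.53·10000^α ⇒ (2493/10000)^α = 0.53.
Taking logs: α·ln(2493/10000) = ln(0.53), so α = -0.634878 / -1.389098 ≈ 0.457.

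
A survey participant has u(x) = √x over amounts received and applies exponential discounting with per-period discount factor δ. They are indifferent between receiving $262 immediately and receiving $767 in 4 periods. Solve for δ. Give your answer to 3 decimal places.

Equating discounted utilities: u(262) = δ^4·u(767) ⇒ δ^4 = u(262)/u(767).
With u(x) = √x: δ^4 = √262/√767 = √(262/767) = 0.58446.
Taking the 4th root: δ = 0.58446^(1/4) ≈ 0.874.

δ ≈ 0.874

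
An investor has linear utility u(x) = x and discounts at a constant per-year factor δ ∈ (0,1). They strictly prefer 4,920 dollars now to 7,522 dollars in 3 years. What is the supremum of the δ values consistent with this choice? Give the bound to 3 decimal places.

δ < 0.868

The preference means 4920 > δ^3·7522.
Dividing by 7522: δ^3 < 0.65408. Both sides are positive, so the cube root keeps the direction.
δ < 0.65408^(1/3) = 0.868.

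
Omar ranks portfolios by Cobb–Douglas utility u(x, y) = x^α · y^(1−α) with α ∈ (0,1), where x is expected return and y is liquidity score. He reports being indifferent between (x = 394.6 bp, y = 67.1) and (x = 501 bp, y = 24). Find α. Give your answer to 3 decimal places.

α ≈ 0.812

Set the two utilities equal: 394.6^α·67.1^(1−α) = 501^α·24^(1−α).
Rearrange to (394.6/501)^α = (24/67.1)^(1−α) and take logs: α·-0.238734 = (1−α)·-1.028130.
Thus α·(-1.266864) = -1.028130, so α = -1.028130/-1.266864 ≈ 0.812.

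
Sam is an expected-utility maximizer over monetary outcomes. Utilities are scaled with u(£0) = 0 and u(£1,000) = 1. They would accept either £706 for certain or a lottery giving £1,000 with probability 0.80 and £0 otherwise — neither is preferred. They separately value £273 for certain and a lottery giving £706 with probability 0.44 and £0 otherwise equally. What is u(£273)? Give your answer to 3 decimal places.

First, u(£706) = 0.80·u(£1,000) + 0.20·u(£0) = 0.80.
Then u(£273) = 0.44·u(£706) + 0.56·u(£0) = 0.44·0.80 + 0.56·0.00 = 0.3520.

0.352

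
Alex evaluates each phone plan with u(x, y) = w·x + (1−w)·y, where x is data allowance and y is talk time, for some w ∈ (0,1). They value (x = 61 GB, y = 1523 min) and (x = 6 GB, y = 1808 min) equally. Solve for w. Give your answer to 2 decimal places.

w = 0.84

u(61,1523) = u(6,1808) means w·61 + (1−w)·1523 = w·6 + (1−w)·1808.
w·(61−6) = (1−w)·(1808−1523), i.e. w·55 = (1−w)·285.
The marginal rate of substitution is 285/55, so w = 285/(55+285) = 0.84.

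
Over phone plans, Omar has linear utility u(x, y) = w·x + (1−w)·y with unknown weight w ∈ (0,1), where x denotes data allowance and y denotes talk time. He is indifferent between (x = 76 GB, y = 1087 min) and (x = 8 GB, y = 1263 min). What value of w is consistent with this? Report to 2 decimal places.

w = 0.72

Equating utilities: w·76 + (1−w)·1087 = w·8 + (1−w)·1263.
w·(76−8) = (1−w)·(1263−1087), i.e. w·68 = (1−w)·176.
The marginal rate of substitution is 176/68, so w = 176/(68+176) = 0.72.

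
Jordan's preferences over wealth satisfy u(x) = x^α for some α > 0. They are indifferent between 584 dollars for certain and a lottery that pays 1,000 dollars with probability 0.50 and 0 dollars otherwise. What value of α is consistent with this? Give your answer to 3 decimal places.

Since u(0) = 0, the lottery's EU is 0.50·1000^α.
Indifference: 584^α = 0.50·1000^α, so (584/1000)^α = 0.50.
α = ln(0.50) / ln(584/1000) = -0.693147/-0.537854 ≈ 1.289.

α ≈ 1.289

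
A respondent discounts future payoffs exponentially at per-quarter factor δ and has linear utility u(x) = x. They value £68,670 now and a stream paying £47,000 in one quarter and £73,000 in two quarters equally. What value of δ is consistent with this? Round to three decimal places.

Present value of the stream is 47000·δ + 73000·δ². Indifference gives 47000δ + 73000δ² = 68670.
So 73000δ² + 47000δ − 68670 = 0.
The positive root is δ = [−47000 + √(47000² + 4·73000·68670)] / (2·73000) = (−47000 + 149200.000)/146000 ≈ 0.700.

δ ≈ 0.700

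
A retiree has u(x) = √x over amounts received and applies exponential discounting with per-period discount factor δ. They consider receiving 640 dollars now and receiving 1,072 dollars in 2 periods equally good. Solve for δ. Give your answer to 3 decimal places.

Indifference means u(640) = δ^2 · u(1072), so δ^2 = u(640)/u(1072).
With u(x) = √x: δ^2 = √640/√1072 = √(640/1072) = 0.77267.
Taking the square root: δ = 0.77267^(1/2) ≈ 0.879.

δ ≈ 0.879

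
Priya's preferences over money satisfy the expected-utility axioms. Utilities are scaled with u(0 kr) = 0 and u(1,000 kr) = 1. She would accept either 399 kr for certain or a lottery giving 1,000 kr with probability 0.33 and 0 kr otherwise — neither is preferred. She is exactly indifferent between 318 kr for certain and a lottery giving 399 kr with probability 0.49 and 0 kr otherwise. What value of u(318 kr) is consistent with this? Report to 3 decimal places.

0.162

From the first indifference, u(399 kr) = 0.33·u(1,000 kr) + 0.67·u(0 kr) = 0.33·1 + 0.67·0 = 0.33.
Then u(318 kr) = 0.49·u(399 kr) + 0.51·u(0 kr) = 0.49·0.33 + 0.51·0.00 = 0.1617.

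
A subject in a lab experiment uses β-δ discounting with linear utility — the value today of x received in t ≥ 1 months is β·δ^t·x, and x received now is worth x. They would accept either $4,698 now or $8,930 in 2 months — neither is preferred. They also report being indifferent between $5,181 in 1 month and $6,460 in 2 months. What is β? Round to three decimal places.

β ≈ 0.818

Both payoffs in the second observation are in the future, so β drops out: δ^1·5181 = δ^2·6460 ⇒ δ = 5181/6460 = 0.80201.
The first indifference: 4698 = β·δ^2·8930, so β = 4698/(δ^2·8930) = 4698/(0.64322·8930) ≈ 0.818.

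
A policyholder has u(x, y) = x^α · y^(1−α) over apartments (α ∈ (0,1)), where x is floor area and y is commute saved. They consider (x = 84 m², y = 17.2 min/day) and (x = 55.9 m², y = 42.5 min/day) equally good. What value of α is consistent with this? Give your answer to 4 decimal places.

The Cobb–Douglas utilities coincide, so 84^α·17.2^(1−α) = 55.9^α·42.5^(1−α).
Rearrange to (84/55.9)^α = (42.5/17.2)^(1−α) and take logs: α·0.4072524 = (1−α)·0.9045947.
With A = 0.4072524 and B = 0.9045947: α·A = (1−α)·B, so α = B/(A+B) = 0.9045947/1.3118471 ≈ 0.6896.

α ≈ 0.6896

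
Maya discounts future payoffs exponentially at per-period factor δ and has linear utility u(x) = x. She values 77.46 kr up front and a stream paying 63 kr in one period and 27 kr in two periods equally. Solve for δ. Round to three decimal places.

The stream is worth 63δ + 27δ² today, so 63δ + 27δ² = 77.46.
That is, 27δ² + 63δ − 77.46 = 0, a quadratic in δ.
By the quadratic formula (taking the positive root), δ = (−63 + √12334.68) / 54 ≈ 0.890.

δ ≈ 0.890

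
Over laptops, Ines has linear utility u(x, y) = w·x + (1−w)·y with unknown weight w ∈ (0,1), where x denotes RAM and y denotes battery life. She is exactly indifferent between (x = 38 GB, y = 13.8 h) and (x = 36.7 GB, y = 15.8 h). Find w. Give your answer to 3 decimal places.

Indifference: w·38 + (1−w)·13.8 = w·36.7 + (1−w)·15.8.
Rearranging, 1.3·w − 2·(1−w) = 0.
The marginal rate of substitution is 2/1.3, so w = 2/(1.3+2) = 0.606.

w = 0.606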